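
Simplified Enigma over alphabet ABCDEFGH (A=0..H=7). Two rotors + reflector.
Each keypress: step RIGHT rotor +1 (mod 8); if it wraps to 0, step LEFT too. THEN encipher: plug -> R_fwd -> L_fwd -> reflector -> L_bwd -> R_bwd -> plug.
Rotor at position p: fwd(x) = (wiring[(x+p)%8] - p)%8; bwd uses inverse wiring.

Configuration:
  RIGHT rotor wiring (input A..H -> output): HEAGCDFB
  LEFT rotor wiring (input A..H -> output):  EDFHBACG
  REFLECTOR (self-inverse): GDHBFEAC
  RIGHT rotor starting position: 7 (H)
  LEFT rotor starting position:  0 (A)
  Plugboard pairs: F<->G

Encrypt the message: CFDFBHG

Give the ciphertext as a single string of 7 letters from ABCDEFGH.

Answer: BGAEDEF

Derivation:
Char 1 ('C'): step: R->0, L->1 (L advanced); C->plug->C->R->A->L->C->refl->H->L'->E->R'->B->plug->B
Char 2 ('F'): step: R->1, L=1; F->plug->G->R->A->L->C->refl->H->L'->E->R'->F->plug->G
Char 3 ('D'): step: R->2, L=1; D->plug->D->R->B->L->E->refl->F->L'->G->R'->A->plug->A
Char 4 ('F'): step: R->3, L=1; F->plug->G->R->B->L->E->refl->F->L'->G->R'->E->plug->E
Char 5 ('B'): step: R->4, L=1; B->plug->B->R->H->L->D->refl->B->L'->F->R'->D->plug->D
Char 6 ('H'): step: R->5, L=1; H->plug->H->R->F->L->B->refl->D->L'->H->R'->E->plug->E
Char 7 ('G'): step: R->6, L=1; G->plug->F->R->A->L->C->refl->H->L'->E->R'->G->plug->F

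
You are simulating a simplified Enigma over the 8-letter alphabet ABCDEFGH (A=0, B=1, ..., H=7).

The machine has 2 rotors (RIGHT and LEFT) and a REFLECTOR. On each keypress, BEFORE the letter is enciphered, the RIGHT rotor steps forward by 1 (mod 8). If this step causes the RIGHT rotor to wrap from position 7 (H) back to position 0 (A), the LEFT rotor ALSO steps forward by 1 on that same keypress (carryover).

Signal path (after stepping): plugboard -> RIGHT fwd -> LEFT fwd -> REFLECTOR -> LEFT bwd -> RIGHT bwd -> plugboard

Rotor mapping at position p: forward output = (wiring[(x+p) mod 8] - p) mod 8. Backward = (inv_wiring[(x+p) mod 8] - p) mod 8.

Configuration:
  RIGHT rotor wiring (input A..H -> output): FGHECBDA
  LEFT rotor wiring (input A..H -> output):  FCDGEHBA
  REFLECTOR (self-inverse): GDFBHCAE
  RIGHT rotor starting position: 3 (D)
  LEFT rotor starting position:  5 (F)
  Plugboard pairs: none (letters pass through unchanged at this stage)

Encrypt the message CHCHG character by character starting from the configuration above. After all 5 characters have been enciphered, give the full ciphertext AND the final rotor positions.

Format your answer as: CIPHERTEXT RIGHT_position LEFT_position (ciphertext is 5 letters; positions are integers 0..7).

Char 1 ('C'): step: R->4, L=5; C->plug->C->R->H->L->H->refl->E->L'->B->R'->E->plug->E
Char 2 ('H'): step: R->5, L=5; H->plug->H->R->F->L->G->refl->A->L'->D->R'->C->plug->C
Char 3 ('C'): step: R->6, L=5; C->plug->C->R->H->L->H->refl->E->L'->B->R'->E->plug->E
Char 4 ('H'): step: R->7, L=5; H->plug->H->R->E->L->F->refl->C->L'->A->R'->D->plug->D
Char 5 ('G'): step: R->0, L->6 (L advanced); G->plug->G->R->D->L->E->refl->H->L'->C->R'->E->plug->E
Final: ciphertext=ECEDE, RIGHT=0, LEFT=6

Answer: ECEDE 0 6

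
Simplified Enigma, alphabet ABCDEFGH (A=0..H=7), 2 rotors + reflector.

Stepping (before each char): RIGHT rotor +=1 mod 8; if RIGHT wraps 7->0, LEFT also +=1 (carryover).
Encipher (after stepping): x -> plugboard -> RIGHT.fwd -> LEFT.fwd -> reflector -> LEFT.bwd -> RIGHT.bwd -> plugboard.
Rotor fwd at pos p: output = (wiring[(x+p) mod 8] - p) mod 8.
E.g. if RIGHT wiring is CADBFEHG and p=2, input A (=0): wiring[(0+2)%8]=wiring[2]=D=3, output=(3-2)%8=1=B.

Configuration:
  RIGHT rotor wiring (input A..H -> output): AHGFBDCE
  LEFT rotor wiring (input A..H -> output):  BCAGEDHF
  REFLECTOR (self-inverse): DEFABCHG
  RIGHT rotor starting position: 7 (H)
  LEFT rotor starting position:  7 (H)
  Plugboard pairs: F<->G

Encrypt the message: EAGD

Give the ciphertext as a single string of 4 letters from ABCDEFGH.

Answer: BFHE

Derivation:
Char 1 ('E'): step: R->0, L->0 (L advanced); E->plug->E->R->B->L->C->refl->F->L'->H->R'->B->plug->B
Char 2 ('A'): step: R->1, L=0; A->plug->A->R->G->L->H->refl->G->L'->D->R'->G->plug->F
Char 3 ('G'): step: R->2, L=0; G->plug->F->R->C->L->A->refl->D->L'->F->R'->H->plug->H
Char 4 ('D'): step: R->3, L=0; D->plug->D->R->H->L->F->refl->C->L'->B->R'->E->plug->E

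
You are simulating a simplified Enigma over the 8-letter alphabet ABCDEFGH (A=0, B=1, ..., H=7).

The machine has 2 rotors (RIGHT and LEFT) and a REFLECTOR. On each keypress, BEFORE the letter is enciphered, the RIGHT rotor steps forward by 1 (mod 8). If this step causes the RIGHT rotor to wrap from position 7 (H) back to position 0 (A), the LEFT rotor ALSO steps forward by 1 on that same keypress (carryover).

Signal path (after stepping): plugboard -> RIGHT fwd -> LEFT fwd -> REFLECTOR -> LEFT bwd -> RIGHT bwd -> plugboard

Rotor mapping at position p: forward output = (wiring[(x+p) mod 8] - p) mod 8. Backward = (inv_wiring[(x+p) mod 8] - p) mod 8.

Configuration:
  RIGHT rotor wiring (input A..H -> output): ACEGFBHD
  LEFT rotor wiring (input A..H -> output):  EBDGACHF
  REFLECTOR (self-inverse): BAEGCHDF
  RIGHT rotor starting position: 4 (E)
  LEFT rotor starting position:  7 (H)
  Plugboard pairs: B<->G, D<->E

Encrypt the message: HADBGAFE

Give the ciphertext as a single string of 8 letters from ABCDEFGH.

Answer: CEEEBCDF

Derivation:
Char 1 ('H'): step: R->5, L=7; H->plug->H->R->A->L->G->refl->D->L'->G->R'->C->plug->C
Char 2 ('A'): step: R->6, L=7; A->plug->A->R->B->L->F->refl->H->L'->E->R'->D->plug->E
Char 3 ('D'): step: R->7, L=7; D->plug->E->R->H->L->A->refl->B->L'->F->R'->D->plug->E
Char 4 ('B'): step: R->0, L->0 (L advanced); B->plug->G->R->H->L->F->refl->H->L'->G->R'->D->plug->E
Char 5 ('G'): step: R->1, L=0; G->plug->B->R->D->L->G->refl->D->L'->C->R'->G->plug->B
Char 6 ('A'): step: R->2, L=0; A->plug->A->R->C->L->D->refl->G->L'->D->R'->C->plug->C
Char 7 ('F'): step: R->3, L=0; F->plug->F->R->F->L->C->refl->E->L'->A->R'->E->plug->D
Char 8 ('E'): step: R->4, L=0; E->plug->D->R->H->L->F->refl->H->L'->G->R'->F->plug->F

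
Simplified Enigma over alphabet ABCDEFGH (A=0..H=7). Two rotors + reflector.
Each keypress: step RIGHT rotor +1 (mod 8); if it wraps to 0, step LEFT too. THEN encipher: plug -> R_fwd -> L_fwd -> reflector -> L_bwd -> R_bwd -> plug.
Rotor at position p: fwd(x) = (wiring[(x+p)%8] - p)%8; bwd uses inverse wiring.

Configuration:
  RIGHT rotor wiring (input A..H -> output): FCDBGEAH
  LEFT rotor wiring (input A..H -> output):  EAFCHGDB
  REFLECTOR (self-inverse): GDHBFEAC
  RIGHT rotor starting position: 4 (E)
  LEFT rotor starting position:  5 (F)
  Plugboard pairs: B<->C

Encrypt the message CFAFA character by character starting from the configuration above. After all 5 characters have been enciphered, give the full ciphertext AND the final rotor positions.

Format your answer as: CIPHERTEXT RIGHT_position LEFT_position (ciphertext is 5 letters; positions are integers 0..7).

Answer: ABDBG 1 6

Derivation:
Char 1 ('C'): step: R->5, L=5; C->plug->B->R->D->L->H->refl->C->L'->H->R'->A->plug->A
Char 2 ('F'): step: R->6, L=5; F->plug->F->R->D->L->H->refl->C->L'->H->R'->C->plug->B
Char 3 ('A'): step: R->7, L=5; A->plug->A->R->A->L->B->refl->D->L'->E->R'->D->plug->D
Char 4 ('F'): step: R->0, L->6 (L advanced); F->plug->F->R->E->L->H->refl->C->L'->D->R'->C->plug->B
Char 5 ('A'): step: R->1, L=6; A->plug->A->R->B->L->D->refl->B->L'->G->R'->G->plug->G
Final: ciphertext=ABDBG, RIGHT=1, LEFT=6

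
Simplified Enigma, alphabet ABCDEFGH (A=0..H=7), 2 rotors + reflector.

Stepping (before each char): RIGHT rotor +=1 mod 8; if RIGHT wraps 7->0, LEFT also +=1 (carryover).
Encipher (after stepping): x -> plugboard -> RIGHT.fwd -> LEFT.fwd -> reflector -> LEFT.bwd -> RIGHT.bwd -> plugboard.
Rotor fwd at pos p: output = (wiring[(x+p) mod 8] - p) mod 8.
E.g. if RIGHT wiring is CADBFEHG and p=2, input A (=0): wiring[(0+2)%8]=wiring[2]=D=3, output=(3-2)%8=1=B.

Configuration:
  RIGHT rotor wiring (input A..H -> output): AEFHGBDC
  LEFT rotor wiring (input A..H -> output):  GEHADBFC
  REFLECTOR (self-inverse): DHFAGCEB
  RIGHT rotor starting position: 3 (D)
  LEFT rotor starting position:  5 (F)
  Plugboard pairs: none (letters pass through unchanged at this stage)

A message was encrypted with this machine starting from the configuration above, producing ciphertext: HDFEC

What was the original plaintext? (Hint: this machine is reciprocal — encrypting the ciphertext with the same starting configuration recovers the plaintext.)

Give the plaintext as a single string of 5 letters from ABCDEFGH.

Answer: EADFE

Derivation:
Char 1 ('H'): step: R->4, L=5; H->plug->H->R->D->L->B->refl->H->L'->E->R'->E->plug->E
Char 2 ('D'): step: R->5, L=5; D->plug->D->R->D->L->B->refl->H->L'->E->R'->A->plug->A
Char 3 ('F'): step: R->6, L=5; F->plug->F->R->B->L->A->refl->D->L'->G->R'->D->plug->D
Char 4 ('E'): step: R->7, L=5; E->plug->E->R->A->L->E->refl->G->L'->H->R'->F->plug->F
Char 5 ('C'): step: R->0, L->6 (L advanced); C->plug->C->R->F->L->C->refl->F->L'->G->R'->E->plug->E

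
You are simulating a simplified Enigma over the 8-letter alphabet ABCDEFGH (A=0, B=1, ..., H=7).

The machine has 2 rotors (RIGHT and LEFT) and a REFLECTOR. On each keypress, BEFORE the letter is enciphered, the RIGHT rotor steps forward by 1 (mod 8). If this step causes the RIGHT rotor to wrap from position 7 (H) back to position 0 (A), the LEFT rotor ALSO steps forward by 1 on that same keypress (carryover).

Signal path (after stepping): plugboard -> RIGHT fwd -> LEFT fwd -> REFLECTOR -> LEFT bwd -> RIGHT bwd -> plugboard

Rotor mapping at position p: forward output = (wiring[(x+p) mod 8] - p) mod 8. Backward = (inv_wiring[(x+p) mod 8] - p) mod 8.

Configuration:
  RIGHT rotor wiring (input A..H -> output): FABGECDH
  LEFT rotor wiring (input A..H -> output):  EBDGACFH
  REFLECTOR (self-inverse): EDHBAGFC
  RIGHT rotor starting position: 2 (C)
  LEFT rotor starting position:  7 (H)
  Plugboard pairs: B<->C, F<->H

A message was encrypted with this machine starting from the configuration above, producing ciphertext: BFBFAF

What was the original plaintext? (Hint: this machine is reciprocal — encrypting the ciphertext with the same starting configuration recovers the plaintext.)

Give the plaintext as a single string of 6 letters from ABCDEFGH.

Char 1 ('B'): step: R->3, L=7; B->plug->C->R->H->L->G->refl->F->L'->B->R'->B->plug->C
Char 2 ('F'): step: R->4, L=7; F->plug->H->R->C->L->C->refl->H->L'->E->R'->F->plug->H
Char 3 ('B'): step: R->5, L=7; B->plug->C->R->C->L->C->refl->H->L'->E->R'->F->plug->H
Char 4 ('F'): step: R->6, L=7; F->plug->H->R->E->L->H->refl->C->L'->C->R'->D->plug->D
Char 5 ('A'): step: R->7, L=7; A->plug->A->R->A->L->A->refl->E->L'->D->R'->G->plug->G
Char 6 ('F'): step: R->0, L->0 (L advanced); F->plug->H->R->H->L->H->refl->C->L'->F->R'->A->plug->A

Answer: CHHDGA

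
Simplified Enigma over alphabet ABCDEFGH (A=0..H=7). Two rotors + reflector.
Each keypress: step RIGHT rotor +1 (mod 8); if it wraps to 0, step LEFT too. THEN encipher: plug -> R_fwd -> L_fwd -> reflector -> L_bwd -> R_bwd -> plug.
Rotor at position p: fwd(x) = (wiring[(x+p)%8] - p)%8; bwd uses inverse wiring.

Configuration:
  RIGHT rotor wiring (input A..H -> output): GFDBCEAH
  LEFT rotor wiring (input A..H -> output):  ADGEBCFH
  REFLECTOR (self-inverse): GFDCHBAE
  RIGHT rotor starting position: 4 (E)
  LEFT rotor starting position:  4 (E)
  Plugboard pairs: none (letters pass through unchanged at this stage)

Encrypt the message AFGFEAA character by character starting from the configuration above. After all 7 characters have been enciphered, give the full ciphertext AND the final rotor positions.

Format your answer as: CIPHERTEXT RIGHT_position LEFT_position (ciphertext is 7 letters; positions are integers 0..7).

Char 1 ('A'): step: R->5, L=4; A->plug->A->R->H->L->A->refl->G->L'->B->R'->D->plug->D
Char 2 ('F'): step: R->6, L=4; F->plug->F->R->D->L->D->refl->C->L'->G->R'->H->plug->H
Char 3 ('G'): step: R->7, L=4; G->plug->G->R->F->L->H->refl->E->L'->E->R'->D->plug->D
Char 4 ('F'): step: R->0, L->5 (L advanced); F->plug->F->R->E->L->G->refl->A->L'->B->R'->D->plug->D
Char 5 ('E'): step: R->1, L=5; E->plug->E->R->D->L->D->refl->C->L'->C->R'->B->plug->B
Char 6 ('A'): step: R->2, L=5; A->plug->A->R->B->L->A->refl->G->L'->E->R'->G->plug->G
Char 7 ('A'): step: R->3, L=5; A->plug->A->R->G->L->H->refl->E->L'->H->R'->B->plug->B
Final: ciphertext=DHDDBGB, RIGHT=3, LEFT=5

Answer: DHDDBGB 3 5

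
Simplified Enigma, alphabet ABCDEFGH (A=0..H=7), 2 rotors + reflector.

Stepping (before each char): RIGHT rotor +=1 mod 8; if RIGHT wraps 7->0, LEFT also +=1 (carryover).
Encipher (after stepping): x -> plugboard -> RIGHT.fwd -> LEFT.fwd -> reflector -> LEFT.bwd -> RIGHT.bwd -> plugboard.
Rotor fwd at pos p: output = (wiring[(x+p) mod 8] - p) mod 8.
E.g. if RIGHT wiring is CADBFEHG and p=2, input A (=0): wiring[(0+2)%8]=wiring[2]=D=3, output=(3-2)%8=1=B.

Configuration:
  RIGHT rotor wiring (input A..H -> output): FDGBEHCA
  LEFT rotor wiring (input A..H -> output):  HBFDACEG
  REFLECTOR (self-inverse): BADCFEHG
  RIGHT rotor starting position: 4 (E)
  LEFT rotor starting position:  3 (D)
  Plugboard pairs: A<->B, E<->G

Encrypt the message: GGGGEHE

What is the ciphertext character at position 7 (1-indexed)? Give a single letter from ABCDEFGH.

Char 1 ('G'): step: R->5, L=3; G->plug->E->R->G->L->G->refl->H->L'->C->R'->A->plug->B
Char 2 ('G'): step: R->6, L=3; G->plug->E->R->A->L->A->refl->B->L'->D->R'->F->plug->F
Char 3 ('G'): step: R->7, L=3; G->plug->E->R->C->L->H->refl->G->L'->G->R'->B->plug->A
Char 4 ('G'): step: R->0, L->4 (L advanced); G->plug->E->R->E->L->D->refl->C->L'->D->R'->B->plug->A
Char 5 ('E'): step: R->1, L=4; E->plug->G->R->H->L->H->refl->G->L'->B->R'->F->plug->F
Char 6 ('H'): step: R->2, L=4; H->plug->H->R->B->L->G->refl->H->L'->H->R'->B->plug->A
Char 7 ('E'): step: R->3, L=4; E->plug->G->R->A->L->E->refl->F->L'->F->R'->E->plug->G

G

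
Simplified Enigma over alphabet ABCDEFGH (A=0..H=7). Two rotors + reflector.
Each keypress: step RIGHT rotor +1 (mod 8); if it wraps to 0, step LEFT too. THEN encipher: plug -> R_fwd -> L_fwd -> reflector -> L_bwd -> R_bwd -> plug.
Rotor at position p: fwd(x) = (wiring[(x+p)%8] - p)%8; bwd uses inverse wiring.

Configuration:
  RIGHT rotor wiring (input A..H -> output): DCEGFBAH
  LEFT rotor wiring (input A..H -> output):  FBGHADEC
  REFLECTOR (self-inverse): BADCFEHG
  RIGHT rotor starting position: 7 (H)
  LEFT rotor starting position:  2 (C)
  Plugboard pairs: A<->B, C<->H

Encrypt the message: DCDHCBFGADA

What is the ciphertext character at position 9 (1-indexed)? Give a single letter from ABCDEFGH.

Char 1 ('D'): step: R->0, L->3 (L advanced); D->plug->D->R->G->L->G->refl->H->L'->E->R'->C->plug->H
Char 2 ('C'): step: R->1, L=3; C->plug->H->R->C->L->A->refl->B->L'->D->R'->B->plug->A
Char 3 ('D'): step: R->2, L=3; D->plug->D->R->H->L->D->refl->C->L'->F->R'->F->plug->F
Char 4 ('H'): step: R->3, L=3; H->plug->C->R->G->L->G->refl->H->L'->E->R'->E->plug->E
Char 5 ('C'): step: R->4, L=3; C->plug->H->R->C->L->A->refl->B->L'->D->R'->D->plug->D
Char 6 ('B'): step: R->5, L=3; B->plug->A->R->E->L->H->refl->G->L'->G->R'->D->plug->D
Char 7 ('F'): step: R->6, L=3; F->plug->F->R->A->L->E->refl->F->L'->B->R'->B->plug->A
Char 8 ('G'): step: R->7, L=3; G->plug->G->R->C->L->A->refl->B->L'->D->R'->C->plug->H
Char 9 ('A'): step: R->0, L->4 (L advanced); A->plug->B->R->C->L->A->refl->B->L'->E->R'->C->plug->H

H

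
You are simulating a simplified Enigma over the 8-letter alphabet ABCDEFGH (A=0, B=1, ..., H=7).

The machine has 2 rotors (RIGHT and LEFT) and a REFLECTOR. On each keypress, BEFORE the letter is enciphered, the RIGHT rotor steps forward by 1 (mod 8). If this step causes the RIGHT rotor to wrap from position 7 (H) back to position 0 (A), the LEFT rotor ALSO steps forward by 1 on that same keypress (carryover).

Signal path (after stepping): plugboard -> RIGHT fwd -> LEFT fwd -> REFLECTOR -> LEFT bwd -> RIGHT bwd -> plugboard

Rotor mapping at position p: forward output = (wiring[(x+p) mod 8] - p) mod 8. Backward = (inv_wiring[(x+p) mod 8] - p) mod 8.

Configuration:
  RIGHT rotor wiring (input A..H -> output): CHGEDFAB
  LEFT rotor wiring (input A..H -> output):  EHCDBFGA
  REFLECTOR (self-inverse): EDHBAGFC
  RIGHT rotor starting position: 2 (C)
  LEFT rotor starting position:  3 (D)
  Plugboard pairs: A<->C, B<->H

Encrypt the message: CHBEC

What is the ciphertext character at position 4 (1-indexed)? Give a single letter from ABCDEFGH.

Char 1 ('C'): step: R->3, L=3; C->plug->A->R->B->L->G->refl->F->L'->E->R'->G->plug->G
Char 2 ('H'): step: R->4, L=3; H->plug->B->R->B->L->G->refl->F->L'->E->R'->C->plug->A
Char 3 ('B'): step: R->5, L=3; B->plug->H->R->G->L->E->refl->A->L'->A->R'->A->plug->C
Char 4 ('E'): step: R->6, L=3; E->plug->E->R->A->L->A->refl->E->L'->G->R'->F->plug->F

F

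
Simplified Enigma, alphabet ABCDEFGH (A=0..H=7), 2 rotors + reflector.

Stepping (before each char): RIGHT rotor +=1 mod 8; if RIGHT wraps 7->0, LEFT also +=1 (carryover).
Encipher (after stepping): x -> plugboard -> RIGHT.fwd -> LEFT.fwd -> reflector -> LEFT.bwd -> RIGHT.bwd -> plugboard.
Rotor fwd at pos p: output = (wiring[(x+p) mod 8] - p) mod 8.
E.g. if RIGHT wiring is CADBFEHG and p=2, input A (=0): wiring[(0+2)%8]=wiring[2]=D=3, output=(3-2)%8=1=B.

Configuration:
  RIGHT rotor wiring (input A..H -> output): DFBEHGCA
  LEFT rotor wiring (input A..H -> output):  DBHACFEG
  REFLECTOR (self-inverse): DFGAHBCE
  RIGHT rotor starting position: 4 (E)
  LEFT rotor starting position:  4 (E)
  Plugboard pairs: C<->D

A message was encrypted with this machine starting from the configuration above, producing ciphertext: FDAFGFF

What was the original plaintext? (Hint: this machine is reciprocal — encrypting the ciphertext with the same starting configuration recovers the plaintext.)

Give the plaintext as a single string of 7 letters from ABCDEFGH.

Answer: GGEHHEH

Derivation:
Char 1 ('F'): step: R->5, L=4; F->plug->F->R->E->L->H->refl->E->L'->H->R'->G->plug->G
Char 2 ('D'): step: R->6, L=4; D->plug->C->R->F->L->F->refl->B->L'->B->R'->G->plug->G
Char 3 ('A'): step: R->7, L=4; A->plug->A->R->B->L->B->refl->F->L'->F->R'->E->plug->E
Char 4 ('F'): step: R->0, L->5 (L advanced); F->plug->F->R->G->L->D->refl->A->L'->A->R'->H->plug->H
Char 5 ('G'): step: R->1, L=5; G->plug->G->R->H->L->F->refl->B->L'->C->R'->H->plug->H
Char 6 ('F'): step: R->2, L=5; F->plug->F->R->G->L->D->refl->A->L'->A->R'->E->plug->E
Char 7 ('F'): step: R->3, L=5; F->plug->F->R->A->L->A->refl->D->L'->G->R'->H->plug->H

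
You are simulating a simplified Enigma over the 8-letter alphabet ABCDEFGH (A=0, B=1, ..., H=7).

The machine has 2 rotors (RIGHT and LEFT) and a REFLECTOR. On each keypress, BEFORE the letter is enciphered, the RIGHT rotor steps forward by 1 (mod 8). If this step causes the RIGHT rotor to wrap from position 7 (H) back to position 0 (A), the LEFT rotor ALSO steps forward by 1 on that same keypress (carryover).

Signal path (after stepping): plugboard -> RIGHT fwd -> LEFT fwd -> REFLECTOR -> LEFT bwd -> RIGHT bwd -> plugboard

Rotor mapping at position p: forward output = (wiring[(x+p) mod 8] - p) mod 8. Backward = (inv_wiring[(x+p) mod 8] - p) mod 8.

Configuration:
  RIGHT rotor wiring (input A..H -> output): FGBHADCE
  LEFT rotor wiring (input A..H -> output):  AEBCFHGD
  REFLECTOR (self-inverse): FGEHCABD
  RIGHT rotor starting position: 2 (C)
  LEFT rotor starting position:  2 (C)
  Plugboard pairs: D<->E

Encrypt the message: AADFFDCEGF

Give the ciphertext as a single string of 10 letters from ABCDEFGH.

Char 1 ('A'): step: R->3, L=2; A->plug->A->R->E->L->E->refl->C->L'->H->R'->D->plug->E
Char 2 ('A'): step: R->4, L=2; A->plug->A->R->E->L->E->refl->C->L'->H->R'->B->plug->B
Char 3 ('D'): step: R->5, L=2; D->plug->E->R->B->L->A->refl->F->L'->D->R'->H->plug->H
Char 4 ('F'): step: R->6, L=2; F->plug->F->R->B->L->A->refl->F->L'->D->R'->E->plug->D
Char 5 ('F'): step: R->7, L=2; F->plug->F->R->B->L->A->refl->F->L'->D->R'->H->plug->H
Char 6 ('D'): step: R->0, L->3 (L advanced); D->plug->E->R->A->L->H->refl->D->L'->D->R'->F->plug->F
Char 7 ('C'): step: R->1, L=3; C->plug->C->R->G->L->B->refl->G->L'->H->R'->D->plug->E
Char 8 ('E'): step: R->2, L=3; E->plug->D->R->B->L->C->refl->E->L'->C->R'->F->plug->F
Char 9 ('G'): step: R->3, L=3; G->plug->G->R->D->L->D->refl->H->L'->A->R'->C->plug->C
Char 10 ('F'): step: R->4, L=3; F->plug->F->R->C->L->E->refl->C->L'->B->R'->E->plug->D

Answer: EBHDHFEFCD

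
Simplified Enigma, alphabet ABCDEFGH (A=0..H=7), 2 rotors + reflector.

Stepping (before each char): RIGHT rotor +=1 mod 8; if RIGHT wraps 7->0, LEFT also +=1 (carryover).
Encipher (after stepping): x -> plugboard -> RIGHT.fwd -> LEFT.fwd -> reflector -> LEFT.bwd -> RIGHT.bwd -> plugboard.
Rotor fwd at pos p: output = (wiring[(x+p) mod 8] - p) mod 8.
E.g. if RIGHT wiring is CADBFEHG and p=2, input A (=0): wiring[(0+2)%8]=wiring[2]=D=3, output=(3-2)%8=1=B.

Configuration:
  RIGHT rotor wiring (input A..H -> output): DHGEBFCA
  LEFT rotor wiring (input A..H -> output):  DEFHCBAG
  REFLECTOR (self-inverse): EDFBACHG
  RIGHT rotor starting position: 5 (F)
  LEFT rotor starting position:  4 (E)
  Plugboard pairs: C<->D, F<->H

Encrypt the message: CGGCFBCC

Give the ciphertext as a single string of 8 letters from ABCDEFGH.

Char 1 ('C'): step: R->6, L=4; C->plug->D->R->B->L->F->refl->C->L'->D->R'->G->plug->G
Char 2 ('G'): step: R->7, L=4; G->plug->G->R->G->L->B->refl->D->L'->H->R'->D->plug->C
Char 3 ('G'): step: R->0, L->5 (L advanced); G->plug->G->R->C->L->B->refl->D->L'->B->R'->E->plug->E
Char 4 ('C'): step: R->1, L=5; C->plug->D->R->A->L->E->refl->A->L'->F->R'->B->plug->B
Char 5 ('F'): step: R->2, L=5; F->plug->H->R->F->L->A->refl->E->L'->A->R'->E->plug->E
Char 6 ('B'): step: R->3, L=5; B->plug->B->R->G->L->C->refl->F->L'->H->R'->D->plug->C
Char 7 ('C'): step: R->4, L=5; C->plug->D->R->E->L->H->refl->G->L'->D->R'->F->plug->H
Char 8 ('C'): step: R->5, L=5; C->plug->D->R->G->L->C->refl->F->L'->H->R'->G->plug->G

Answer: GCEBECHG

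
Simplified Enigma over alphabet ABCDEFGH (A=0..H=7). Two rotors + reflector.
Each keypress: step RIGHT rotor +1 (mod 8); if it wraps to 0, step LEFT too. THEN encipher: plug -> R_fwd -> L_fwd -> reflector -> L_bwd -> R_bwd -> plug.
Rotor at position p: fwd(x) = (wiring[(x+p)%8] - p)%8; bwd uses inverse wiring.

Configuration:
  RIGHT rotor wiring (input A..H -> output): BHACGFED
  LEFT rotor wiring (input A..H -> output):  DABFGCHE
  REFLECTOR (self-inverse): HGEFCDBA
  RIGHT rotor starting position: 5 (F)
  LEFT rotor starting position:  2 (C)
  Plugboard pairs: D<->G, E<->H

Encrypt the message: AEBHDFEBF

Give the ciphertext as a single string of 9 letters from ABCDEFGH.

Answer: EBDBCGBGE

Derivation:
Char 1 ('A'): step: R->6, L=2; A->plug->A->R->G->L->B->refl->G->L'->H->R'->H->plug->E
Char 2 ('E'): step: R->7, L=2; E->plug->H->R->F->L->C->refl->E->L'->C->R'->B->plug->B
Char 3 ('B'): step: R->0, L->3 (L advanced); B->plug->B->R->H->L->G->refl->B->L'->E->R'->G->plug->D
Char 4 ('H'): step: R->1, L=3; H->plug->E->R->E->L->B->refl->G->L'->H->R'->B->plug->B
Char 5 ('D'): step: R->2, L=3; D->plug->G->R->H->L->G->refl->B->L'->E->R'->C->plug->C
Char 6 ('F'): step: R->3, L=3; F->plug->F->R->G->L->F->refl->D->L'->B->R'->D->plug->G
Char 7 ('E'): step: R->4, L=3; E->plug->H->R->G->L->F->refl->D->L'->B->R'->B->plug->B
Char 8 ('B'): step: R->5, L=3; B->plug->B->R->H->L->G->refl->B->L'->E->R'->D->plug->G
Char 9 ('F'): step: R->6, L=3; F->plug->F->R->E->L->B->refl->G->L'->H->R'->H->plug->E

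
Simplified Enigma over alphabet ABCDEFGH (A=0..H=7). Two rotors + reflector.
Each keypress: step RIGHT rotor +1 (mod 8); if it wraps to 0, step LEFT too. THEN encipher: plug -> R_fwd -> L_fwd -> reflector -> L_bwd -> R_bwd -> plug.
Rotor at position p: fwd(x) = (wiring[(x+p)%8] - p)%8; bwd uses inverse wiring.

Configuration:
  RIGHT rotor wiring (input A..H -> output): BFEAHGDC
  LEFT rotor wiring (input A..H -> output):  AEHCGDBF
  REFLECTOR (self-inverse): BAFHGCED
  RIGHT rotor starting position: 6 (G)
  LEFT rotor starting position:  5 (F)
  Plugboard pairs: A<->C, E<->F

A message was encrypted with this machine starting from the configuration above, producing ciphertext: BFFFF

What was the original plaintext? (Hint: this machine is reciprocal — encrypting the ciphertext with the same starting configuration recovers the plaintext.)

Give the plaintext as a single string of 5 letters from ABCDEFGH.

Char 1 ('B'): step: R->7, L=5; B->plug->B->R->C->L->A->refl->B->L'->H->R'->G->plug->G
Char 2 ('F'): step: R->0, L->6 (L advanced); F->plug->E->R->H->L->F->refl->C->L'->C->R'->H->plug->H
Char 3 ('F'): step: R->1, L=6; F->plug->E->R->F->L->E->refl->G->L'->D->R'->B->plug->B
Char 4 ('F'): step: R->2, L=6; F->plug->E->R->B->L->H->refl->D->L'->A->R'->F->plug->E
Char 5 ('F'): step: R->3, L=6; F->plug->E->R->H->L->F->refl->C->L'->C->R'->G->plug->G

Answer: GHBEG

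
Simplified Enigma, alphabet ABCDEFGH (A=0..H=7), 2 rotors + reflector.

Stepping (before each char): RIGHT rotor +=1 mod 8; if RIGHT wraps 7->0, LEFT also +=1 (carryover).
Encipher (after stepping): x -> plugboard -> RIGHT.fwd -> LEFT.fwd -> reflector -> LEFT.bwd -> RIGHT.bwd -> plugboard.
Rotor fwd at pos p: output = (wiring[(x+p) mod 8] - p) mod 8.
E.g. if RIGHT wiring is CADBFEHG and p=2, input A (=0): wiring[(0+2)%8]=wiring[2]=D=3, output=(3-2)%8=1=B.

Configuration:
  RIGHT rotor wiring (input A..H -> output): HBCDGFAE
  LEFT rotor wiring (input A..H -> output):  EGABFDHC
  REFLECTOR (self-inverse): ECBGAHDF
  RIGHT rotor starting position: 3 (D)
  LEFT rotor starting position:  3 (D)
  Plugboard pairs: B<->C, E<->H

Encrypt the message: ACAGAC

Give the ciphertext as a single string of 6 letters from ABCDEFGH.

Answer: HDDCCF

Derivation:
Char 1 ('A'): step: R->4, L=3; A->plug->A->R->C->L->A->refl->E->L'->D->R'->E->plug->H
Char 2 ('C'): step: R->5, L=3; C->plug->B->R->D->L->E->refl->A->L'->C->R'->D->plug->D
Char 3 ('A'): step: R->6, L=3; A->plug->A->R->C->L->A->refl->E->L'->D->R'->D->plug->D
Char 4 ('G'): step: R->7, L=3; G->plug->G->R->G->L->D->refl->G->L'->A->R'->B->plug->C
Char 5 ('A'): step: R->0, L->4 (L advanced); A->plug->A->R->H->L->F->refl->H->L'->B->R'->B->plug->C
Char 6 ('C'): step: R->1, L=4; C->plug->B->R->B->L->H->refl->F->L'->H->R'->F->plug->F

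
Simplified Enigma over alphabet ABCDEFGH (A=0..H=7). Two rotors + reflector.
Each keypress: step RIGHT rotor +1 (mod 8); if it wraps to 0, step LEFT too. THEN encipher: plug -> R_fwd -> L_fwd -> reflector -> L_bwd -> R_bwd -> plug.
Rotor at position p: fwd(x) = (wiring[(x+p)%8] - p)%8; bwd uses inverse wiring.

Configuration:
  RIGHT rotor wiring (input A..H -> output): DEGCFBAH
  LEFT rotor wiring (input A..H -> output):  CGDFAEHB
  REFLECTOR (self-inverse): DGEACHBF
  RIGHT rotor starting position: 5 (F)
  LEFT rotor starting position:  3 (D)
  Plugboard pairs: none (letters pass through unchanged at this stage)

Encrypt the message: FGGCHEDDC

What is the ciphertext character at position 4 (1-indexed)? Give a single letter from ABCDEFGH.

Char 1 ('F'): step: R->6, L=3; F->plug->F->R->E->L->G->refl->B->L'->C->R'->A->plug->A
Char 2 ('G'): step: R->7, L=3; G->plug->G->R->C->L->B->refl->G->L'->E->R'->B->plug->B
Char 3 ('G'): step: R->0, L->4 (L advanced); G->plug->G->R->A->L->E->refl->C->L'->F->R'->E->plug->E
Char 4 ('C'): step: R->1, L=4; C->plug->C->R->B->L->A->refl->D->L'->C->R'->H->plug->H

H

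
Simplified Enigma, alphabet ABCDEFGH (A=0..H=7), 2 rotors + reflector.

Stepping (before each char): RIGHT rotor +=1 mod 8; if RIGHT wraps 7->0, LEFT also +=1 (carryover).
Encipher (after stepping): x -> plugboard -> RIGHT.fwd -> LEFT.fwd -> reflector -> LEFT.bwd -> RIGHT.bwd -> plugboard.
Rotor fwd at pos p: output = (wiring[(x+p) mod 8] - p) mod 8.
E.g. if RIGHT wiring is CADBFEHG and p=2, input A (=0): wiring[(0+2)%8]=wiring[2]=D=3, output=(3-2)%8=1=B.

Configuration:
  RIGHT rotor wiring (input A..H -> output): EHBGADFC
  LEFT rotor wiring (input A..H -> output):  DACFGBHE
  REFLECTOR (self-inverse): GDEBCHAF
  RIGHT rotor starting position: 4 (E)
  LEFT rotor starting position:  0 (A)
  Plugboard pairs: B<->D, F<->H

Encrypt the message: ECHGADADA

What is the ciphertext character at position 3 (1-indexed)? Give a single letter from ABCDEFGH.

Char 1 ('E'): step: R->5, L=0; E->plug->E->R->C->L->C->refl->E->L'->H->R'->D->plug->B
Char 2 ('C'): step: R->6, L=0; C->plug->C->R->G->L->H->refl->F->L'->D->R'->E->plug->E
Char 3 ('H'): step: R->7, L=0; H->plug->F->R->B->L->A->refl->G->L'->E->R'->G->plug->G

G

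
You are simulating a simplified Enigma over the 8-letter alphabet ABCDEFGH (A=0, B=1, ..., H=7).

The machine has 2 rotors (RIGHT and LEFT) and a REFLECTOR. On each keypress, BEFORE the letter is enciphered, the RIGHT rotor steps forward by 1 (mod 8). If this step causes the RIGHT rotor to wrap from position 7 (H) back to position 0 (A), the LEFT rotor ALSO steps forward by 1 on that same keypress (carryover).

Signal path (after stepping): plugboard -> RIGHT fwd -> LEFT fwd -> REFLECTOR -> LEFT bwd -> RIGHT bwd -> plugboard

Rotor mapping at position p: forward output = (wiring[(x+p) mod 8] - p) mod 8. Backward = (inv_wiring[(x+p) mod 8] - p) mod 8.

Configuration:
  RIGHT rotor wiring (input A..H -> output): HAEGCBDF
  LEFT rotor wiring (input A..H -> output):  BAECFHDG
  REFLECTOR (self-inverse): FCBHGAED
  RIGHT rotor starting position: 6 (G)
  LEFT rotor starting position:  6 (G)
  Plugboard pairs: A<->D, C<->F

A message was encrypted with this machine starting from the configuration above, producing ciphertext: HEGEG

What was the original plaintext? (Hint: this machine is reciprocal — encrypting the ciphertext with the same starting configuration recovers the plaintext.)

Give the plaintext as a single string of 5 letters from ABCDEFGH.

Char 1 ('H'): step: R->7, L=6; H->plug->H->R->E->L->G->refl->E->L'->F->R'->D->plug->A
Char 2 ('E'): step: R->0, L->7 (L advanced); E->plug->E->R->C->L->B->refl->C->L'->B->R'->F->plug->C
Char 3 ('G'): step: R->1, L=7; G->plug->G->R->E->L->D->refl->H->L'->A->R'->E->plug->E
Char 4 ('E'): step: R->2, L=7; E->plug->E->R->B->L->C->refl->B->L'->C->R'->A->plug->D
Char 5 ('G'): step: R->3, L=7; G->plug->G->R->F->L->G->refl->E->L'->H->R'->B->plug->B

Answer: ACEDB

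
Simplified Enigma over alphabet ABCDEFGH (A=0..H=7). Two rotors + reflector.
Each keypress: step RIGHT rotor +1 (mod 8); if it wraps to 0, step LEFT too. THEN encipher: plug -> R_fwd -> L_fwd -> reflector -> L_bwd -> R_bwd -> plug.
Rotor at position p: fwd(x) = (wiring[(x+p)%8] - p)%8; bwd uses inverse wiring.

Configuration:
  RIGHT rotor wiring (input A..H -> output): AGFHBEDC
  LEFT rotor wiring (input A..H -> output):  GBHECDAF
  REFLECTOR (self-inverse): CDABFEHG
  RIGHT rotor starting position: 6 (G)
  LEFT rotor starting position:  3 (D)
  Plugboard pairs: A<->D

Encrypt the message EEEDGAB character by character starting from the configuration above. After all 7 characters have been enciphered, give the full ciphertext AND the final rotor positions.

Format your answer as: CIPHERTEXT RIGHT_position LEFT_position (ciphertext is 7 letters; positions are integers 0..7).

Char 1 ('E'): step: R->7, L=3; E->plug->E->R->A->L->B->refl->D->L'->F->R'->G->plug->G
Char 2 ('E'): step: R->0, L->4 (L advanced); E->plug->E->R->B->L->H->refl->G->L'->A->R'->A->plug->D
Char 3 ('E'): step: R->1, L=4; E->plug->E->R->D->L->B->refl->D->L'->G->R'->C->plug->C
Char 4 ('D'): step: R->2, L=4; D->plug->A->R->D->L->B->refl->D->L'->G->R'->G->plug->G
Char 5 ('G'): step: R->3, L=4; G->plug->G->R->D->L->B->refl->D->L'->G->R'->B->plug->B
Char 6 ('A'): step: R->4, L=4; A->plug->D->R->G->L->D->refl->B->L'->D->R'->H->plug->H
Char 7 ('B'): step: R->5, L=4; B->plug->B->R->G->L->D->refl->B->L'->D->R'->D->plug->A
Final: ciphertext=GDCGBHA, RIGHT=5, LEFT=4

Answer: GDCGBHA 5 4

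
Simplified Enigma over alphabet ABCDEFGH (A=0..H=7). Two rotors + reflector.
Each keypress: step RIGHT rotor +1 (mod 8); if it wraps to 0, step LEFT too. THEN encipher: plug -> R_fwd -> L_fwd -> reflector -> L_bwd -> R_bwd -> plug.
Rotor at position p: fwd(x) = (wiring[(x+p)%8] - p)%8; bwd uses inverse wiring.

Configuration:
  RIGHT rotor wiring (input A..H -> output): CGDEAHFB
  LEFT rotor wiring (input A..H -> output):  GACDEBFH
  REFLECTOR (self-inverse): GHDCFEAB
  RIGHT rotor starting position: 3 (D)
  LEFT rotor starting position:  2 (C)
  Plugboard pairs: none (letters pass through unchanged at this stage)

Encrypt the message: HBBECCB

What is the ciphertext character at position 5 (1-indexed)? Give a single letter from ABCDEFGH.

Char 1 ('H'): step: R->4, L=2; H->plug->H->R->A->L->A->refl->G->L'->H->R'->G->plug->G
Char 2 ('B'): step: R->5, L=2; B->plug->B->R->A->L->A->refl->G->L'->H->R'->G->plug->G
Char 3 ('B'): step: R->6, L=2; B->plug->B->R->D->L->H->refl->B->L'->B->R'->H->plug->H
Char 4 ('E'): step: R->7, L=2; E->plug->E->R->F->L->F->refl->E->L'->G->R'->H->plug->H
Char 5 ('C'): step: R->0, L->3 (L advanced); C->plug->C->R->D->L->C->refl->D->L'->F->R'->G->plug->G

G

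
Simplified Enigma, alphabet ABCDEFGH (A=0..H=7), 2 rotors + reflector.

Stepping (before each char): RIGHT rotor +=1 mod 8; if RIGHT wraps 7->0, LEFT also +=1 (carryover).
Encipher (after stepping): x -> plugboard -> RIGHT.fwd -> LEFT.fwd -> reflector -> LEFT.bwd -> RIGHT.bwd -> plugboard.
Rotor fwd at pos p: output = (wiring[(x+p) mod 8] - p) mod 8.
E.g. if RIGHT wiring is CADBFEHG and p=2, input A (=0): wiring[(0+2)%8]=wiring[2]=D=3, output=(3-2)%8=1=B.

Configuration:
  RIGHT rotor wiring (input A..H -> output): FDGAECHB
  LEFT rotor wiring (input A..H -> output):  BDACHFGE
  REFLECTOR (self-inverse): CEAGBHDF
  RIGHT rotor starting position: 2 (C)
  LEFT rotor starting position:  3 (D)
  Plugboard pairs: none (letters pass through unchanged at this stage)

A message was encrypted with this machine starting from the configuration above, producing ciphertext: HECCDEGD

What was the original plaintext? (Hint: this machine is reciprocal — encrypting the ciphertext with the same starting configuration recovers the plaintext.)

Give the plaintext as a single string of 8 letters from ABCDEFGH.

Char 1 ('H'): step: R->3, L=3; H->plug->H->R->D->L->D->refl->G->L'->F->R'->A->plug->A
Char 2 ('E'): step: R->4, L=3; E->plug->E->R->B->L->E->refl->B->L'->E->R'->H->plug->H
Char 3 ('C'): step: R->5, L=3; C->plug->C->R->E->L->B->refl->E->L'->B->R'->F->plug->F
Char 4 ('C'): step: R->6, L=3; C->plug->C->R->H->L->F->refl->H->L'->A->R'->E->plug->E
Char 5 ('D'): step: R->7, L=3; D->plug->D->R->H->L->F->refl->H->L'->A->R'->H->plug->H
Char 6 ('E'): step: R->0, L->4 (L advanced); E->plug->E->R->E->L->F->refl->H->L'->F->R'->A->plug->A
Char 7 ('G'): step: R->1, L=4; G->plug->G->R->A->L->D->refl->G->L'->H->R'->C->plug->C
Char 8 ('D'): step: R->2, L=4; D->plug->D->R->A->L->D->refl->G->L'->H->R'->F->plug->F

Answer: AHFEHACF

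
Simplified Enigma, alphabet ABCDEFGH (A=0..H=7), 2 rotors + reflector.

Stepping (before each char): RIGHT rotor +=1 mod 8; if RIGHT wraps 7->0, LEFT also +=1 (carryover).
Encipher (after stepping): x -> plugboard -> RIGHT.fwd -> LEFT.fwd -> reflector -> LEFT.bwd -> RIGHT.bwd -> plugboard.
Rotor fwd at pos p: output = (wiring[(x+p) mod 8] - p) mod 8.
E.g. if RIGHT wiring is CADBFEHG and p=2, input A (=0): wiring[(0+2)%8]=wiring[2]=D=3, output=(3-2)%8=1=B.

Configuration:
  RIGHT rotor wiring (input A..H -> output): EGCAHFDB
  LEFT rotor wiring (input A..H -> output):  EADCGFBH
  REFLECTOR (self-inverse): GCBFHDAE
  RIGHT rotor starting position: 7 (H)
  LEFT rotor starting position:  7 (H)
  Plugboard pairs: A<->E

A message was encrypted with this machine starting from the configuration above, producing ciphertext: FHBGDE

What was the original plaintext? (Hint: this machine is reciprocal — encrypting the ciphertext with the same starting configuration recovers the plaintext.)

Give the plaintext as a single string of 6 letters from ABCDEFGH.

Answer: CDDAFD

Derivation:
Char 1 ('F'): step: R->0, L->0 (L advanced); F->plug->F->R->F->L->F->refl->D->L'->C->R'->C->plug->C
Char 2 ('H'): step: R->1, L=0; H->plug->H->R->D->L->C->refl->B->L'->G->R'->D->plug->D
Char 3 ('B'): step: R->2, L=0; B->plug->B->R->G->L->B->refl->C->L'->D->R'->D->plug->D
Char 4 ('G'): step: R->3, L=0; G->plug->G->R->D->L->C->refl->B->L'->G->R'->E->plug->A
Char 5 ('D'): step: R->4, L=0; D->plug->D->R->F->L->F->refl->D->L'->C->R'->F->plug->F
Char 6 ('E'): step: R->5, L=0; E->plug->A->R->A->L->E->refl->H->L'->H->R'->D->plug->D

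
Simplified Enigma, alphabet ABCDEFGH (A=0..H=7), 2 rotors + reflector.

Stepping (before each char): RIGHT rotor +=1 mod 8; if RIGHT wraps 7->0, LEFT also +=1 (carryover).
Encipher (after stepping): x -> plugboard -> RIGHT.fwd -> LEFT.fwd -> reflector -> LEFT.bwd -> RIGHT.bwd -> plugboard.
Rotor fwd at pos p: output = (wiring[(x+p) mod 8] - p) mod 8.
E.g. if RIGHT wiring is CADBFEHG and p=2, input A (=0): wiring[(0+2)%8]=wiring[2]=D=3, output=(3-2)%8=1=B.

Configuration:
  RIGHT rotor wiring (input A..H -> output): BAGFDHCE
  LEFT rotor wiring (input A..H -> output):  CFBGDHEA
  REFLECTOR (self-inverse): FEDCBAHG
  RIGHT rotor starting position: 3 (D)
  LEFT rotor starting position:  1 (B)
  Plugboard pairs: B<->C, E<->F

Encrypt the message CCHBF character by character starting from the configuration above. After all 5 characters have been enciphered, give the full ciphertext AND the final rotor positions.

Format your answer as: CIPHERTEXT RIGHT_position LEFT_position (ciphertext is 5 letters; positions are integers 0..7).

Char 1 ('C'): step: R->4, L=1; C->plug->B->R->D->L->C->refl->D->L'->F->R'->E->plug->F
Char 2 ('C'): step: R->5, L=1; C->plug->B->R->F->L->D->refl->C->L'->D->R'->E->plug->F
Char 3 ('H'): step: R->6, L=1; H->plug->H->R->B->L->A->refl->F->L'->C->R'->D->plug->D
Char 4 ('B'): step: R->7, L=1; B->plug->C->R->B->L->A->refl->F->L'->C->R'->B->plug->C
Char 5 ('F'): step: R->0, L->2 (L advanced); F->plug->E->R->D->L->F->refl->A->L'->G->R'->C->plug->B
Final: ciphertext=FFDCB, RIGHT=0, LEFT=2

Answer: FFDCB 0 2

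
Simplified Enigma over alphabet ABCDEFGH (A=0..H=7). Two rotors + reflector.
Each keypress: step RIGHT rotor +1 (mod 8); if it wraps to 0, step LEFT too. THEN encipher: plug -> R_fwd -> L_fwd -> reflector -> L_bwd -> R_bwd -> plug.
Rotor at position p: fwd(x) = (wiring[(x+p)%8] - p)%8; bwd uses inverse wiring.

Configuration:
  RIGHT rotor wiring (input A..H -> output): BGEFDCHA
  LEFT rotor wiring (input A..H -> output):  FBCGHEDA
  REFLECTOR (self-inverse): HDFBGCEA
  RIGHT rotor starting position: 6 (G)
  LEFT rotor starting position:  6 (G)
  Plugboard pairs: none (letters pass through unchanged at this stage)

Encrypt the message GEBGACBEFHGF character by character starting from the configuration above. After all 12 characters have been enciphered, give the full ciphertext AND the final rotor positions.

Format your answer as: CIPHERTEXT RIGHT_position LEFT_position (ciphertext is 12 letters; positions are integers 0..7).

Answer: EHHCFGHBDFCC 2 0

Derivation:
Char 1 ('G'): step: R->7, L=6; G->plug->G->R->D->L->D->refl->B->L'->G->R'->E->plug->E
Char 2 ('E'): step: R->0, L->7 (L advanced); E->plug->E->R->D->L->D->refl->B->L'->A->R'->H->plug->H
Char 3 ('B'): step: R->1, L=7; B->plug->B->R->D->L->D->refl->B->L'->A->R'->H->plug->H
Char 4 ('G'): step: R->2, L=7; G->plug->G->R->H->L->E->refl->G->L'->B->R'->C->plug->C
Char 5 ('A'): step: R->3, L=7; A->plug->A->R->C->L->C->refl->F->L'->G->R'->F->plug->F
Char 6 ('C'): step: R->4, L=7; C->plug->C->R->D->L->D->refl->B->L'->A->R'->G->plug->G
Char 7 ('B'): step: R->5, L=7; B->plug->B->R->C->L->C->refl->F->L'->G->R'->H->plug->H
Char 8 ('E'): step: R->6, L=7; E->plug->E->R->G->L->F->refl->C->L'->C->R'->B->plug->B
Char 9 ('F'): step: R->7, L=7; F->plug->F->R->E->L->H->refl->A->L'->F->R'->D->plug->D
Char 10 ('H'): step: R->0, L->0 (L advanced); H->plug->H->R->A->L->F->refl->C->L'->C->R'->F->plug->F
Char 11 ('G'): step: R->1, L=0; G->plug->G->R->H->L->A->refl->H->L'->E->R'->C->plug->C
Char 12 ('F'): step: R->2, L=0; F->plug->F->R->G->L->D->refl->B->L'->B->R'->C->plug->C
Final: ciphertext=EHHCFGHBDFCC, RIGHT=2, LEFT=0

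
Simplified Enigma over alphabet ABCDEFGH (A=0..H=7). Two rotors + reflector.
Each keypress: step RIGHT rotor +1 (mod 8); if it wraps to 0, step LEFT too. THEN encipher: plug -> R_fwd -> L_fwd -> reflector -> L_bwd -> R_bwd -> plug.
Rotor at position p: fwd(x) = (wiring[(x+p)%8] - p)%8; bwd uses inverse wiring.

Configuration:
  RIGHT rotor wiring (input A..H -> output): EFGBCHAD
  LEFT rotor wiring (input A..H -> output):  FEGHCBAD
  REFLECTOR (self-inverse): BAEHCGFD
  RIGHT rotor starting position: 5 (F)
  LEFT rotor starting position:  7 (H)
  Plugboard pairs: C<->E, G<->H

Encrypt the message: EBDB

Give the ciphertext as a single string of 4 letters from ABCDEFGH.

Char 1 ('E'): step: R->6, L=7; E->plug->C->R->G->L->C->refl->E->L'->A->R'->E->plug->C
Char 2 ('B'): step: R->7, L=7; B->plug->B->R->F->L->D->refl->H->L'->D->R'->F->plug->F
Char 3 ('D'): step: R->0, L->0 (L advanced); D->plug->D->R->B->L->E->refl->C->L'->E->R'->A->plug->A
Char 4 ('B'): step: R->1, L=0; B->plug->B->R->F->L->B->refl->A->L'->G->R'->E->plug->C

Answer: CFAC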